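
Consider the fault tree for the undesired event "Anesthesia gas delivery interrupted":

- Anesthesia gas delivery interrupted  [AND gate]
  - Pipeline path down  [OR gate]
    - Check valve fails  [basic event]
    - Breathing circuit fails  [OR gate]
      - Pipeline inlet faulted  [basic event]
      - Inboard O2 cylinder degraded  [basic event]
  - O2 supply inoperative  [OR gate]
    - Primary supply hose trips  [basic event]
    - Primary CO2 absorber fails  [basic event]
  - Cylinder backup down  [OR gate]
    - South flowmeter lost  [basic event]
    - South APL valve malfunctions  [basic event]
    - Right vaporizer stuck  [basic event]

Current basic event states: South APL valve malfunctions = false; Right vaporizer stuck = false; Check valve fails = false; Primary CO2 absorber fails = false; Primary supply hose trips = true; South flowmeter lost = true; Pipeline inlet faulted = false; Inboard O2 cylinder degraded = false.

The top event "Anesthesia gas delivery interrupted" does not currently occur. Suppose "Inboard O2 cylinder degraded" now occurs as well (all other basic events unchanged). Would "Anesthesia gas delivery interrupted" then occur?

Counterfactual: set "Inboard O2 cylinder degraded" to occurred.
Breathing circuit fails [OR]: Pipeline inlet faulted=not, Inboard O2 cylinder degraded=occurs → at least one input occurs → occurs.
Pipeline path down [OR]: Check valve fails=not, Breathing circuit fails=occurs → at least one input occurs → occurs.
O2 supply inoperative [OR]: Primary supply hose trips=occurs, Primary CO2 absorber fails=not → at least one input occurs → occurs.
Cylinder backup down [OR]: South flowmeter lost=occurs, South APL valve malfunctions=not, Right vaporizer stuck=not → at least one input occurs → occurs.
Anesthesia gas delivery interrupted [AND]: Pipeline path down=occurs, O2 supply inoperative=occurs, Cylinder backup down=occurs → all inputs occur → occurs.

Yes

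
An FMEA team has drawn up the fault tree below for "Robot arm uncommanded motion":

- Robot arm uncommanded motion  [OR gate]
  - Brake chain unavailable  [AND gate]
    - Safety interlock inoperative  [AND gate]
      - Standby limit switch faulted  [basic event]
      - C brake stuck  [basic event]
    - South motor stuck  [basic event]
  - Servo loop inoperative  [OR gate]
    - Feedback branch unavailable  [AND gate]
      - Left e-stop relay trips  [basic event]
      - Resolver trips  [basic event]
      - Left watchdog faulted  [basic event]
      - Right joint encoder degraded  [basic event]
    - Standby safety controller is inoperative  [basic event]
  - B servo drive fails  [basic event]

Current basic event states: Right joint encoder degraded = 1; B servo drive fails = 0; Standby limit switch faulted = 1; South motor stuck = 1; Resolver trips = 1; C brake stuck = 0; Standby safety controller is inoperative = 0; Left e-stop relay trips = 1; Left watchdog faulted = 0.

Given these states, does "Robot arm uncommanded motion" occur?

No

Safety interlock inoperative [AND]: Standby limit switch faulted=occurs, C brake stuck=not → not all inputs occur → does not occur.
Brake chain unavailable [AND]: Safety interlock inoperative=not, South motor stuck=occurs → not all inputs occur → does not occur.
Feedback branch unavailable [AND]: Left e-stop relay trips=occurs, Resolver trips=occurs, Left watchdog faulted=not, Right joint encoder degraded=occurs → not all inputs occur → does not occur.
Servo loop inoperative [OR]: Feedback branch unavailable=not, Standby safety controller is inoperative=not → no input occurs → does not occur.
Robot arm uncommanded motion [OR]: Brake chain unavailable=not, Servo loop inoperative=not, B servo drive fails=not → no input occurs → does not occur.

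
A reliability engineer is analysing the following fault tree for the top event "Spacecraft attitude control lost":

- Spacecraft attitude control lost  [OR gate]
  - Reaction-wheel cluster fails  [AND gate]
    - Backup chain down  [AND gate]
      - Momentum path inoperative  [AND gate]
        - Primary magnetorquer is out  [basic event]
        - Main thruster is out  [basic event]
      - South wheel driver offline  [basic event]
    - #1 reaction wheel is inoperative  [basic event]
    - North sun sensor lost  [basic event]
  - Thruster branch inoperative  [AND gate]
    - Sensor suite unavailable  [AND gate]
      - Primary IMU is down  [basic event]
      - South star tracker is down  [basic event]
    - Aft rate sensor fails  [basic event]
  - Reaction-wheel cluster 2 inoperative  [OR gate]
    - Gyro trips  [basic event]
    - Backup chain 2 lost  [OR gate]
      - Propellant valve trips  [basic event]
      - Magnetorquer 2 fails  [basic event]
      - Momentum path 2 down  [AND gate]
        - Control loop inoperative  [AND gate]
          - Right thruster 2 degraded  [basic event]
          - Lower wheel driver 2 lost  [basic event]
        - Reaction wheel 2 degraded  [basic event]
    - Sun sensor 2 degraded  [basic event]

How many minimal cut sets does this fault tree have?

7

Momentum path inoperative [AND]: one cut set from each child combined → 1 × 1 = 1 cut set(s).
Backup chain down [AND]: one cut set from each child combined → 1 × 1 = 1 cut set(s).
Reaction-wheel cluster fails [AND]: one cut set from each child combined → 1 × 1 × 1 = 1 cut set(s).
Sensor suite unavailable [AND]: one cut set from each child combined → 1 × 1 = 1 cut set(s).
Thruster branch inoperative [AND]: one cut set from each child combined → 1 × 1 = 1 cut set(s).
Control loop inoperative [AND]: one cut set from each child combined → 1 × 1 = 1 cut set(s).
Momentum path 2 down [AND]: one cut set from each child combined → 1 × 1 = 1 cut set(s).
Backup chain 2 lost [OR]: union of children's cut sets → 3 cut set(s).
Reaction-wheel cluster 2 inoperative [OR]: union of children's cut sets → 5 cut set(s).
Spacecraft attitude control lost [OR]: union of children's cut sets → 7 cut set(s).
Minimal cut sets: {#1 reaction wheel is inoperative, Main thruster is out, North sun sensor lost, Primary magnetorquer is out, South wheel driver offline}; {Aft rate sensor fails, Primary IMU is down, South star tracker is down}; {Gyro trips}; {Propellant valve trips}; {Magnetorquer 2 fails}; {Lower wheel driver 2 lost, Reaction wheel 2 degraded, Right thruster 2 degraded}; {Sun sensor 2 degraded}.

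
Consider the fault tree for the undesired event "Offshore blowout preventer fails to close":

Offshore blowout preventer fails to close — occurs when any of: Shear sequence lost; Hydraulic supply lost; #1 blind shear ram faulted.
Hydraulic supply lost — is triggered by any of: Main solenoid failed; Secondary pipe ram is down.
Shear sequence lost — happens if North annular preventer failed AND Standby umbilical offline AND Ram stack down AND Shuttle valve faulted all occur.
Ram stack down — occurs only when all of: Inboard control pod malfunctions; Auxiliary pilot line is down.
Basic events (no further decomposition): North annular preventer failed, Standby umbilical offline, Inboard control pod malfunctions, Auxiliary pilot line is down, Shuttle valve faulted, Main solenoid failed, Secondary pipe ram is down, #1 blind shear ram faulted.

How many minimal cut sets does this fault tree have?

Ram stack down [AND]: one cut set from each child combined → 1 × 1 = 1 cut set(s).
Shear sequence lost [AND]: one cut set from each child combined → 1 × 1 × 1 × 1 = 1 cut set(s).
Hydraulic supply lost [OR]: union of children's cut sets → 2 cut set(s).
Offshore blowout preventer fails to close [OR]: union of children's cut sets → 4 cut set(s).
Minimal cut sets: {Auxiliary pilot line is down, Inboard control pod malfunctions, North annular preventer failed, Shuttle valve faulted, Standby umbilical offline}; {Main solenoid failed}; {Secondary pipe ram is down}; {#1 blind shear ram faulted}.

4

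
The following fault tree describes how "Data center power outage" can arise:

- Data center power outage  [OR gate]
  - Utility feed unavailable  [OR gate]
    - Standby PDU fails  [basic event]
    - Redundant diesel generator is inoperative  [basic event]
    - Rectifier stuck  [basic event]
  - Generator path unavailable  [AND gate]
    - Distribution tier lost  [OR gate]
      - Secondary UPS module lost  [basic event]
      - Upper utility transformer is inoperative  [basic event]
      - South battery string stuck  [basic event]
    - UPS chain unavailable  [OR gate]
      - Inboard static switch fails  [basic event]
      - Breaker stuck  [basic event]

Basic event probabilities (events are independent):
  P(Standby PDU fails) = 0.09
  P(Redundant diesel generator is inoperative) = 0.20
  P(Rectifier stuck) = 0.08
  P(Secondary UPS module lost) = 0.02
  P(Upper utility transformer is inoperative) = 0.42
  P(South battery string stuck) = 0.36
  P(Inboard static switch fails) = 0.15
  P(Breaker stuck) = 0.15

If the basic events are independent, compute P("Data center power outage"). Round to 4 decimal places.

P(Utility feed unavailable) [OR] = 1 − (1−0.09) × (1−0.20) × (1−0.08) = 0.330240
P(Distribution tier lost) [OR] = 1 − (1−0.02) × (1−0.42) × (1−0.36) = 0.636224
P(UPS chain unavailable) [OR] = 1 − (1−0.15) × (1−0.15) = 0.277500
P(Generator path unavailable) [AND] = 0.636224 × 0.277500 = 0.176552
P(Data center power outage) [OR] = 1 − (1−0.330240) × (1−0.176552) = 0.448487
Rounded to 4 decimal places: P(Data center power outage) ≈ 0.4485.

0.4485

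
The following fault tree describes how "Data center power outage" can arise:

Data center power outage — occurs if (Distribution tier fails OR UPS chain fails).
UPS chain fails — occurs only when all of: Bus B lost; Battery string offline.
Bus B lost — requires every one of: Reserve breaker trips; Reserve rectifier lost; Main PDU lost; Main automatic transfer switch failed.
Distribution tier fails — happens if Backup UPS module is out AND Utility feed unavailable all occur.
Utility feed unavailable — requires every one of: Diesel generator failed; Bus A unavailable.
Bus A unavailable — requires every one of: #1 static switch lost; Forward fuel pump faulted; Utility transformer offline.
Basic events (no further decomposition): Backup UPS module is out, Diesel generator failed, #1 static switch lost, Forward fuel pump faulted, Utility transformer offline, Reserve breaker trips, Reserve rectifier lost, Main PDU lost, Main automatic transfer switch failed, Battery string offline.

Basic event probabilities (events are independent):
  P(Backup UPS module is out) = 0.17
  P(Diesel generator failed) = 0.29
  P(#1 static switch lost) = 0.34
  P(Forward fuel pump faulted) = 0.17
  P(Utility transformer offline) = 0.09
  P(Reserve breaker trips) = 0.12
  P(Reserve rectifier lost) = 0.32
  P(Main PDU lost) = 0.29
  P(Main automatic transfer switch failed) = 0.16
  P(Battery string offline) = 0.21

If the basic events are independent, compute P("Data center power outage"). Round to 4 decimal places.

P(Bus A unavailable) [AND] = 0.34 × 0.17 × 0.09 = 0.005202
P(Utility feed unavailable) [AND] = 0.29 × 0.005202 = 0.001509
P(Distribution tier fails) [AND] = 0.17 × 0.001509 = 0.000257
P(Bus B lost) [AND] = 0.12 × 0.32 × 0.29 × 0.16 = 0.001782
P(UPS chain fails) [AND] = 0.001782 × 0.21 = 0.000374
P(Data center power outage) [OR] = 1 − (1−0.000257) × (1−0.000374) = 0.000631
Rounded to 4 decimal places: P(Data center power outage) ≈ 0.0006.

0.0006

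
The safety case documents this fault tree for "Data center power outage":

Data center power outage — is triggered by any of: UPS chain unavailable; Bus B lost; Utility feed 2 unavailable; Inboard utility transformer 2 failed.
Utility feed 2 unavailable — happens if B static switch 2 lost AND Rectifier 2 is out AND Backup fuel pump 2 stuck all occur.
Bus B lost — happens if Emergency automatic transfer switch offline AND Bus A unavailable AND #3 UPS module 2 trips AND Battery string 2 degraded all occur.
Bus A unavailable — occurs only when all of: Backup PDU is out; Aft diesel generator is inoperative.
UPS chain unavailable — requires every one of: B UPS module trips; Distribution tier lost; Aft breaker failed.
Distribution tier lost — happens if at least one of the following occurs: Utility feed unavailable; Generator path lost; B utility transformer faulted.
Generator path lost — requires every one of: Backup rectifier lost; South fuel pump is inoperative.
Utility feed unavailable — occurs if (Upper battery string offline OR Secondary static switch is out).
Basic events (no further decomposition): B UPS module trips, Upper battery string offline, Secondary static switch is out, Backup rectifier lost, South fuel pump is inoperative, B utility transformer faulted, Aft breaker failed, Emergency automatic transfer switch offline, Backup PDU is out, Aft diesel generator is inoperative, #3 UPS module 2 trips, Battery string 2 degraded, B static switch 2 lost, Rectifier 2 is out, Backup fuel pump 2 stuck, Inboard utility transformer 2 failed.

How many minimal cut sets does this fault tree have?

Utility feed unavailable [OR]: union of children's cut sets → 2 cut set(s).
Generator path lost [AND]: one cut set from each child combined → 1 × 1 = 1 cut set(s).
Distribution tier lost [OR]: union of children's cut sets → 4 cut set(s).
UPS chain unavailable [AND]: one cut set from each child combined → 1 × 4 × 1 = 4 cut set(s).
Bus A unavailable [AND]: one cut set from each child combined → 1 × 1 = 1 cut set(s).
Bus B lost [AND]: one cut set from each child combined → 1 × 1 × 1 × 1 = 1 cut set(s).
Utility feed 2 unavailable [AND]: one cut set from each child combined → 1 × 1 × 1 = 1 cut set(s).
Data center power outage [OR]: union of children's cut sets → 7 cut set(s).
Minimal cut sets: {Aft breaker failed, B UPS module trips, Upper battery string offline}; {Aft breaker failed, B UPS module trips, Secondary static switch is out}; {Aft breaker failed, B UPS module trips, Backup rectifier lost, South fuel pump is inoperative}; {Aft breaker failed, B UPS module trips, B utility transformer faulted}; {#3 UPS module 2 trips, Aft diesel generator is inoperative, Backup PDU is out, Battery string 2 degraded, Emergency automatic transfer switch offline}; {B static switch 2 lost, Backup fuel pump 2 stuck, Rectifier 2 is out}; {Inboard utility transformer 2 failed}.

7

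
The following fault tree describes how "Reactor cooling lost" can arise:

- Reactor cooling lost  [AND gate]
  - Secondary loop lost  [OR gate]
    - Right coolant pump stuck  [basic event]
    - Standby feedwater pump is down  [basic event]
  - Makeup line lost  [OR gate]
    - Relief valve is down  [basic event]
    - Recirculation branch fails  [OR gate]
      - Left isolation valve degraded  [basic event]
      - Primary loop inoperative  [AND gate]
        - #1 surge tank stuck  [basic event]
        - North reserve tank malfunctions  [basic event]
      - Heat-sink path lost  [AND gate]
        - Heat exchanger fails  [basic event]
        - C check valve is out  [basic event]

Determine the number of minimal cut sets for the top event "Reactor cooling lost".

Secondary loop lost [OR]: union of children's cut sets → 2 cut set(s).
Primary loop inoperative [AND]: one cut set from each child combined → 1 × 1 = 1 cut set(s).
Heat-sink path lost [AND]: one cut set from each child combined → 1 × 1 = 1 cut set(s).
Recirculation branch fails [OR]: union of children's cut sets → 3 cut set(s).
Makeup line lost [OR]: union of children's cut sets → 4 cut set(s).
Reactor cooling lost [AND]: one cut set from each child combined → 2 × 4 = 8 cut set(s).
Minimal cut sets: {Relief valve is down, Right coolant pump stuck}; {Left isolation valve degraded, Right coolant pump stuck}; {#1 surge tank stuck, North reserve tank malfunctions, Right coolant pump stuck}; {C check valve is out, Heat exchanger fails, Right coolant pump stuck}; {Relief valve is down, Standby feedwater pump is down}; {Left isolation valve degraded, Standby feedwater pump is down}; {#1 surge tank stuck, North reserve tank malfunctions, Standby feedwater pump is down}; {C check valve is out, Heat exchanger fails, Standby feedwater pump is down}.

8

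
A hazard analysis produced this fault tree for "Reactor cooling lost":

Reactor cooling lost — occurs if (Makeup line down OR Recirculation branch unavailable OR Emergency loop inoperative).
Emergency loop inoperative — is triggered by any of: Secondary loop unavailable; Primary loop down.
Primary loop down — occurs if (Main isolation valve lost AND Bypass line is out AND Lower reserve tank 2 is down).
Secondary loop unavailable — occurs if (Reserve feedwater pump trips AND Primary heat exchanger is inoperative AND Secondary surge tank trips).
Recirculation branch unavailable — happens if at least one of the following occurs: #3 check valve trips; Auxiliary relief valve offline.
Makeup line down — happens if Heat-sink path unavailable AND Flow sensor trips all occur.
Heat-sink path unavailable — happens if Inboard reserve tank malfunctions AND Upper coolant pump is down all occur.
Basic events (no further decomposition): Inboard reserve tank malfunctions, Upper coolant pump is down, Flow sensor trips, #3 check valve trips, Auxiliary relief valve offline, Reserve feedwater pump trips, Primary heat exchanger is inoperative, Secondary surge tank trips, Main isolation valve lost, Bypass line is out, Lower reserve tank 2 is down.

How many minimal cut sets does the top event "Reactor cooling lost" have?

5

Heat-sink path unavailable [AND]: one cut set from each child combined → 1 × 1 = 1 cut set(s).
Makeup line down [AND]: one cut set from each child combined → 1 × 1 = 1 cut set(s).
Recirculation branch unavailable [OR]: union of children's cut sets → 2 cut set(s).
Secondary loop unavailable [AND]: one cut set from each child combined → 1 × 1 × 1 = 1 cut set(s).
Primary loop down [AND]: one cut set from each child combined → 1 × 1 × 1 = 1 cut set(s).
Emergency loop inoperative [OR]: union of children's cut sets → 2 cut set(s).
Reactor cooling lost [OR]: union of children's cut sets → 5 cut set(s).
Minimal cut sets: {Flow sensor trips, Inboard reserve tank malfunctions, Upper coolant pump is down}; {#3 check valve trips}; {Auxiliary relief valve offline}; {Primary heat exchanger is inoperative, Reserve feedwater pump trips, Secondary surge tank trips}; {Bypass line is out, Lower reserve tank 2 is down, Main isolation valve lost}.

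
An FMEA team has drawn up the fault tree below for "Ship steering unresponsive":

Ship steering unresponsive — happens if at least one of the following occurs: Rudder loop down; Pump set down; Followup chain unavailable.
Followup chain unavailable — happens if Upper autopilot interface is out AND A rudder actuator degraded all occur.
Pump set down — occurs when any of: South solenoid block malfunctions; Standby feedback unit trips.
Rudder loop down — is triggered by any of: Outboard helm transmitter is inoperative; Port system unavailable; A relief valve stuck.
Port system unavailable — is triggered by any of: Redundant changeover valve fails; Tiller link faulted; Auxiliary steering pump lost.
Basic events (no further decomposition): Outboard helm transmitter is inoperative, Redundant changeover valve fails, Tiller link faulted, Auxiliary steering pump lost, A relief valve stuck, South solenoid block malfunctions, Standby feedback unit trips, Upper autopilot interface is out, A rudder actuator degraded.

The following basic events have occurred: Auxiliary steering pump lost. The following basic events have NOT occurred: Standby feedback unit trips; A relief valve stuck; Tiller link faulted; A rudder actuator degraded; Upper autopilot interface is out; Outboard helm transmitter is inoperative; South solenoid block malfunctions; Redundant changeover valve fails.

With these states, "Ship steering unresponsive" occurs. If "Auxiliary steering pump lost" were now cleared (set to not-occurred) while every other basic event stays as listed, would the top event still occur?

Counterfactual: set "Auxiliary steering pump lost" to not occurred.
Port system unavailable [OR]: Redundant changeover valve fails=not, Tiller link faulted=not, Auxiliary steering pump lost=not → no input occurs → does not occur.
Rudder loop down [OR]: Outboard helm transmitter is inoperative=not, Port system unavailable=not, A relief valve stuck=not → no input occurs → does not occur.
Pump set down [OR]: South solenoid block malfunctions=not, Standby feedback unit trips=not → no input occurs → does not occur.
Followup chain unavailable [AND]: Upper autopilot interface is out=not, A rudder actuator degraded=not → not all inputs occur → does not occur.
Ship steering unresponsive [OR]: Rudder loop down=not, Pump set down=not, Followup chain unavailable=not → no input occurs → does not occur.

No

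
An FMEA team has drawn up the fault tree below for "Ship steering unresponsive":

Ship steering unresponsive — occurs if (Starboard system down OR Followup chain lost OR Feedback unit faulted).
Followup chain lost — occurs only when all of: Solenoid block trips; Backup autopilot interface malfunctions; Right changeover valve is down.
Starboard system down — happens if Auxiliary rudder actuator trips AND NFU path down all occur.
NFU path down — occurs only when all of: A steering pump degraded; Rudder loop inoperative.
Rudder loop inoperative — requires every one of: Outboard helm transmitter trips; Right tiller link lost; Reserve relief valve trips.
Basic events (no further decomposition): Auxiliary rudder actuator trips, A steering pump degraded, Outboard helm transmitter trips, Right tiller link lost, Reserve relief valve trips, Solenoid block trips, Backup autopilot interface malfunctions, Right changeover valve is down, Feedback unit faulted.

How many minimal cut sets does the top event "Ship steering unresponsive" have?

3

Rudder loop inoperative [AND]: one cut set from each child combined → 1 × 1 × 1 = 1 cut set(s).
NFU path down [AND]: one cut set from each child combined → 1 × 1 = 1 cut set(s).
Starboard system down [AND]: one cut set from each child combined → 1 × 1 = 1 cut set(s).
Followup chain lost [AND]: one cut set from each child combined → 1 × 1 × 1 = 1 cut set(s).
Ship steering unresponsive [OR]: union of children's cut sets → 3 cut set(s).
Minimal cut sets: {A steering pump degraded, Auxiliary rudder actuator trips, Outboard helm transmitter trips, Reserve relief valve trips, Right tiller link lost}; {Backup autopilot interface malfunctions, Right changeover valve is down, Solenoid block trips}; {Feedback unit faulted}.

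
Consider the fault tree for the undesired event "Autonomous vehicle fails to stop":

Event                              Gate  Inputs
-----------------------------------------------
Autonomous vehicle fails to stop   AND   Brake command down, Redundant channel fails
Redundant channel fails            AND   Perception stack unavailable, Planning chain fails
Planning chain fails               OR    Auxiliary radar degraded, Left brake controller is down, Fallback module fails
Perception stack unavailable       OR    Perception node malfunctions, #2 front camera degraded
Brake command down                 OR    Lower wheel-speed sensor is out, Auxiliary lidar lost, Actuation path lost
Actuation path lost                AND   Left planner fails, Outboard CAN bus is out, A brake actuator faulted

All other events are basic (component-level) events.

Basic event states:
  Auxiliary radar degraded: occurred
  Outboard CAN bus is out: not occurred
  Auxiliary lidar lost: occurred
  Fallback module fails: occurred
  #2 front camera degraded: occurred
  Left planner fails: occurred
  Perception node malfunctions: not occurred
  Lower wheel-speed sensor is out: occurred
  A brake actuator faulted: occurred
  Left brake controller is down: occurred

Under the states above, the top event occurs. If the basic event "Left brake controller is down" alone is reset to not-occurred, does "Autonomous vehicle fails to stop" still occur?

Counterfactual: set "Left brake controller is down" to not occurred.
Actuation path lost [AND]: Left planner fails=occurs, Outboard CAN bus is out=not, A brake actuator faulted=occurs → not all inputs occur → does not occur.
Brake command down [OR]: Lower wheel-speed sensor is out=occurs, Auxiliary lidar lost=occurs, Actuation path lost=not → at least one input occurs → occurs.
Perception stack unavailable [OR]: Perception node malfunctions=not, #2 front camera degraded=occurs → at least one input occurs → occurs.
Planning chain fails [OR]: Auxiliary radar degraded=occurs, Left brake controller is down=not, Fallback module fails=occurs → at least one input occurs → occurs.
Redundant channel fails [AND]: Perception stack unavailable=occurs, Planning chain fails=occurs → all inputs occur → occurs.
Autonomous vehicle fails to stop [AND]: Brake command down=occurs, Redundant channel fails=occurs → all inputs occur → occurs.

Yes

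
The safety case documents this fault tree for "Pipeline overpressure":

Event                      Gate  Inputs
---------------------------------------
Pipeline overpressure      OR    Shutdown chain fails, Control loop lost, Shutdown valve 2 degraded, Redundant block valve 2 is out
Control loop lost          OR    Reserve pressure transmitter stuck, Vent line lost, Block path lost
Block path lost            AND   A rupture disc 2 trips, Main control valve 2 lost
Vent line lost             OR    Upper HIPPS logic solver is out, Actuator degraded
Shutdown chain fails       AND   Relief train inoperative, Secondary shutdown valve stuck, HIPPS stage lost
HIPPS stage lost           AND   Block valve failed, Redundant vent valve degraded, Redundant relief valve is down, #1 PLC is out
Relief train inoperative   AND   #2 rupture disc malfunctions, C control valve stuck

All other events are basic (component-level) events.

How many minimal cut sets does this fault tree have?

7

Relief train inoperative [AND]: one cut set from each child combined → 1 × 1 = 1 cut set(s).
HIPPS stage lost [AND]: one cut set from each child combined → 1 × 1 × 1 × 1 = 1 cut set(s).
Shutdown chain fails [AND]: one cut set from each child combined → 1 × 1 × 1 = 1 cut set(s).
Vent line lost [OR]: union of children's cut sets → 2 cut set(s).
Block path lost [AND]: one cut set from each child combined → 1 × 1 = 1 cut set(s).
Control loop lost [OR]: union of children's cut sets → 4 cut set(s).
Pipeline overpressure [OR]: union of children's cut sets → 7 cut set(s).
Minimal cut sets: {#1 PLC is out, #2 rupture disc malfunctions, Block valve failed, C control valve stuck, Redundant relief valve is down, Redundant vent valve degraded, Secondary shutdown valve stuck}; {Reserve pressure transmitter stuck}; {Upper HIPPS logic solver is out}; {Actuator degraded}; {A rupture disc 2 trips, Main control valve 2 lost}; {Shutdown valve 2 degraded}; {Redundant block valve 2 is out}.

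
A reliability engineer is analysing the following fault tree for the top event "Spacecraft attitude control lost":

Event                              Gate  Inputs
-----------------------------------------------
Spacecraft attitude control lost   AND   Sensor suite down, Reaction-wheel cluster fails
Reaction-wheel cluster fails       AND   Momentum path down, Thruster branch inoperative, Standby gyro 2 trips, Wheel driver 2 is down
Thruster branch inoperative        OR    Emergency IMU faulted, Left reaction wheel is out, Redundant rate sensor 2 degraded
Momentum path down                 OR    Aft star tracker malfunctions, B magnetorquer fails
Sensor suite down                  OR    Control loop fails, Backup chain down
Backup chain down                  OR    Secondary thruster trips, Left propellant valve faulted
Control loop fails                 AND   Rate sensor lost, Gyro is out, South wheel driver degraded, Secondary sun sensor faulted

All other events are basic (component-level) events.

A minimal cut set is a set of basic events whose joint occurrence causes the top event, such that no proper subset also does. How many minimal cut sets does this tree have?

18

Control loop fails [AND]: one cut set from each child combined → 1 × 1 × 1 × 1 = 1 cut set(s).
Backup chain down [OR]: union of children's cut sets → 2 cut set(s).
Sensor suite down [OR]: union of children's cut sets → 3 cut set(s).
Momentum path down [OR]: union of children's cut sets → 2 cut set(s).
Thruster branch inoperative [OR]: union of children's cut sets → 3 cut set(s).
Reaction-wheel cluster fails [AND]: one cut set from each child combined → 2 × 3 × 1 × 1 = 6 cut set(s).
Spacecraft attitude control lost [AND]: one cut set from each child combined → 3 × 6 = 18 cut set(s).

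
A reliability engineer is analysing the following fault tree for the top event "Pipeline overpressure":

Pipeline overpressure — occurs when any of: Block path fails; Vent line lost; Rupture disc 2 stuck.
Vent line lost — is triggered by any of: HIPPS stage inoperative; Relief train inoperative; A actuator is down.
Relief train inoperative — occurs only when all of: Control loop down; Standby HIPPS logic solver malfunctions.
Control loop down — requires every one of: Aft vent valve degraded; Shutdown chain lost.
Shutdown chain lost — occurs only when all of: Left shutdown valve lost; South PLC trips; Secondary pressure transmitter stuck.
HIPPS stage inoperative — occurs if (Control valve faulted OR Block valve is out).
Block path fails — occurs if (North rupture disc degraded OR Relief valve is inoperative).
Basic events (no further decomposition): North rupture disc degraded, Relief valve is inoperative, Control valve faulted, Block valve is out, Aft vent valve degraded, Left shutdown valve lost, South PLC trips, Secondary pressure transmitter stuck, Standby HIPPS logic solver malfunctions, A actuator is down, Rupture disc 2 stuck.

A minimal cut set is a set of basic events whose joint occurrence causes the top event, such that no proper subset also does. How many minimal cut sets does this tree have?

Block path fails [OR]: union of children's cut sets → 2 cut set(s).
HIPPS stage inoperative [OR]: union of children's cut sets → 2 cut set(s).
Shutdown chain lost [AND]: one cut set from each child combined → 1 × 1 × 1 = 1 cut set(s).
Control loop down [AND]: one cut set from each child combined → 1 × 1 = 1 cut set(s).
Relief train inoperative [AND]: one cut set from each child combined → 1 × 1 = 1 cut set(s).
Vent line lost [OR]: union of children's cut sets → 4 cut set(s).
Pipeline overpressure [OR]: union of children's cut sets → 7 cut set(s).
Minimal cut sets: {North rupture disc degraded}; {Relief valve is inoperative}; {Control valve faulted}; {Block valve is out}; {Aft vent valve degraded, Left shutdown valve lost, Secondary pressure transmitter stuck, South PLC trips, Standby HIPPS logic solver malfunctions}; {A actuator is down}; {Rupture disc 2 stuck}.

7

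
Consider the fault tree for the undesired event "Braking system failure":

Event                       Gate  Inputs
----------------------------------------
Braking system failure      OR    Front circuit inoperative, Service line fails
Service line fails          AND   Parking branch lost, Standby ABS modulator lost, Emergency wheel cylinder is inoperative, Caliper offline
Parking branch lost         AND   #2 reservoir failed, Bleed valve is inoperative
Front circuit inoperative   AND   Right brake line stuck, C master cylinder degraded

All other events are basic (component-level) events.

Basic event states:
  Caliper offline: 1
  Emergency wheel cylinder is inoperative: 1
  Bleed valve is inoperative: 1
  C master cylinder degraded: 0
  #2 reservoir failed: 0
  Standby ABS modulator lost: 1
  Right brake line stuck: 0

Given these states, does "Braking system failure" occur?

Front circuit inoperative [AND]: Right brake line stuck=not, C master cylinder degraded=not → not all inputs occur → does not occur.
Parking branch lost [AND]: #2 reservoir failed=not, Bleed valve is inoperative=occurs → not all inputs occur → does not occur.
Service line fails [AND]: Parking branch lost=not, Standby ABS modulator lost=occurs, Emergency wheel cylinder is inoperative=occurs, Caliper offline=occurs → not all inputs occur → does not occur.
Braking system failure [OR]: Front circuit inoperative=not, Service line fails=not → no input occurs → does not occur.

No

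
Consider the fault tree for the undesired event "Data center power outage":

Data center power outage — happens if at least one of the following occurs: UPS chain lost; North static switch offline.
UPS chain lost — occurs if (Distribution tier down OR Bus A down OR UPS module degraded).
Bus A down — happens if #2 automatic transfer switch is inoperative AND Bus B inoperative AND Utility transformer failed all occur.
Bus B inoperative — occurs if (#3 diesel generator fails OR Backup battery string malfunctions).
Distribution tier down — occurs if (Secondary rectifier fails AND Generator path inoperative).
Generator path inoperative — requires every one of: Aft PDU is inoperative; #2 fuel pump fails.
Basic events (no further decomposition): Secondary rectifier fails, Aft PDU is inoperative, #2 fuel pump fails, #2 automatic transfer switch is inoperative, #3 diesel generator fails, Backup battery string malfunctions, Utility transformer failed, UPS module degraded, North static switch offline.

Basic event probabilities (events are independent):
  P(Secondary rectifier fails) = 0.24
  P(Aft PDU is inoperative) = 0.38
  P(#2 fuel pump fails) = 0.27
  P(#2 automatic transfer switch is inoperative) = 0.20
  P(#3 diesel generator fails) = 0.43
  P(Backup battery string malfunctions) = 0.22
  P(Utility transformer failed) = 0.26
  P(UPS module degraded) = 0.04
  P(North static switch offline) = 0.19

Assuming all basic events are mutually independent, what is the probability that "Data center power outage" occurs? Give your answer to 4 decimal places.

0.2635

P(Generator path inoperative) [AND] = 0.38 × 0.27 = 0.102600
P(Distribution tier down) [AND] = 0.24 × 0.102600 = 0.024624
P(Bus B inoperative) [OR] = 1 − (1−0.43) × (1−0.22) = 0.555400
P(Bus A down) [AND] = 0.20 × 0.555400 × 0.26 = 0.028881
P(UPS chain lost) [OR] = 1 − (1−0.024624) × (1−0.028881) × (1−0.04) = 0.090682
P(Data center power outage) [OR] = 1 − (1−0.090682) × (1−0.19) = 0.263452
Rounded to 4 decimal places: P(Data center power outage) ≈ 0.2635.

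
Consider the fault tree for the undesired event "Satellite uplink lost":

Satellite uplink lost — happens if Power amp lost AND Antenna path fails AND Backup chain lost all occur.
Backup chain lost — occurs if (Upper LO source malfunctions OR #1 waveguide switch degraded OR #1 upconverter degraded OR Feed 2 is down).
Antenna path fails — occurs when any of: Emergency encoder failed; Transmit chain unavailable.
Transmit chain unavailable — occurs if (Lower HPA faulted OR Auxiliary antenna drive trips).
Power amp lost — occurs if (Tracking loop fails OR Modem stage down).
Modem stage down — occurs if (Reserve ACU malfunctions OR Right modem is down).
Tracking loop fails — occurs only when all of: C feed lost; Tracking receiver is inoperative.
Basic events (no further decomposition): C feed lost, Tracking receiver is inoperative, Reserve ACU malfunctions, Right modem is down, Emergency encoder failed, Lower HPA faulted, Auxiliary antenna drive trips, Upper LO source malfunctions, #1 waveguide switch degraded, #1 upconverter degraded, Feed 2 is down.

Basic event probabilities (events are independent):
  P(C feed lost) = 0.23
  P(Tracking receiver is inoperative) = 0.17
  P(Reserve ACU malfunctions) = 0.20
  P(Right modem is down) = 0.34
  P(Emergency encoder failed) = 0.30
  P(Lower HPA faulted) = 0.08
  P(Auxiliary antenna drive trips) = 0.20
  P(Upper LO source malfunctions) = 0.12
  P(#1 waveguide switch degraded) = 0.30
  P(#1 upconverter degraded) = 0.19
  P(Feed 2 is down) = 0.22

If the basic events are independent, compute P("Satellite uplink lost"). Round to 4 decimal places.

P(Tracking loop fails) [AND] = 0.23 × 0.17 = 0.039100
P(Modem stage down) [OR] = 1 − (1−0.20) × (1−0.34) = 0.472000
P(Power amp lost) [OR] = 1 − (1−0.039100) × (1−0.472000) = 0.492645
P(Transmit chain unavailable) [OR] = 1 − (1−0.08) × (1−0.20) = 0.264000
P(Antenna path fails) [OR] = 1 − (1−0.30) × (1−0.264000) = 0.484800
P(Backup chain lost) [OR] = 1 − (1−0.12) × (1−0.30) × (1−0.19) × (1−0.22) = 0.610811
P(Satellite uplink lost) [AND] = 0.492645 × 0.484800 × 0.610811 = 0.145883
Rounded to 4 decimal places: P(Satellite uplink lost) ≈ 0.1459.

0.1459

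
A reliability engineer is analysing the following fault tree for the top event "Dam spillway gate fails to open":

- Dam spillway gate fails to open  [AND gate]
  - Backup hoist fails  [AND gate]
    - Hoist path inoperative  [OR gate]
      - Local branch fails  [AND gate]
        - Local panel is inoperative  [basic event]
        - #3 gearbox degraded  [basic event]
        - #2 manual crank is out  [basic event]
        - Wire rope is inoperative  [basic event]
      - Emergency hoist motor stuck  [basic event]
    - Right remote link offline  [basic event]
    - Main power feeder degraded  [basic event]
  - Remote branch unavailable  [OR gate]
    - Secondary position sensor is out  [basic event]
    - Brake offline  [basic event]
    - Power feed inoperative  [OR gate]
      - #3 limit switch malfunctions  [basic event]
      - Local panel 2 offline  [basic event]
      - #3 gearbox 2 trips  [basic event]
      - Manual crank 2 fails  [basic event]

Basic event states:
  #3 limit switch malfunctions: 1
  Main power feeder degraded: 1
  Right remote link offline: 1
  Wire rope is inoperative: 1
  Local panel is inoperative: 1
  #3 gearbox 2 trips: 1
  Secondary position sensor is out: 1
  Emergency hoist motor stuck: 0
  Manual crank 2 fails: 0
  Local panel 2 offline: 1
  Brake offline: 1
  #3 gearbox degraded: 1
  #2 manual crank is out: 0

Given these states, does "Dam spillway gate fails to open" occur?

Local branch fails [AND]: Local panel is inoperative=occurs, #3 gearbox degraded=occurs, #2 manual crank is out=not, Wire rope is inoperative=occurs → not all inputs occur → does not occur.
Hoist path inoperative [OR]: Local branch fails=not, Emergency hoist motor stuck=not → no input occurs → does not occur.
Backup hoist fails [AND]: Hoist path inoperative=not, Right remote link offline=occurs, Main power feeder degraded=occurs → not all inputs occur → does not occur.
Power feed inoperative [OR]: #3 limit switch malfunctions=occurs, Local panel 2 offline=occurs, #3 gearbox 2 trips=occurs, Manual crank 2 fails=not → at least one input occurs → occurs.
Remote branch unavailable [OR]: Secondary position sensor is out=occurs, Brake offline=occurs, Power feed inoperative=occurs → at least one input occurs → occurs.
Dam spillway gate fails to open [AND]: Backup hoist fails=not, Remote branch unavailable=occurs → not all inputs occur → does not occur.

No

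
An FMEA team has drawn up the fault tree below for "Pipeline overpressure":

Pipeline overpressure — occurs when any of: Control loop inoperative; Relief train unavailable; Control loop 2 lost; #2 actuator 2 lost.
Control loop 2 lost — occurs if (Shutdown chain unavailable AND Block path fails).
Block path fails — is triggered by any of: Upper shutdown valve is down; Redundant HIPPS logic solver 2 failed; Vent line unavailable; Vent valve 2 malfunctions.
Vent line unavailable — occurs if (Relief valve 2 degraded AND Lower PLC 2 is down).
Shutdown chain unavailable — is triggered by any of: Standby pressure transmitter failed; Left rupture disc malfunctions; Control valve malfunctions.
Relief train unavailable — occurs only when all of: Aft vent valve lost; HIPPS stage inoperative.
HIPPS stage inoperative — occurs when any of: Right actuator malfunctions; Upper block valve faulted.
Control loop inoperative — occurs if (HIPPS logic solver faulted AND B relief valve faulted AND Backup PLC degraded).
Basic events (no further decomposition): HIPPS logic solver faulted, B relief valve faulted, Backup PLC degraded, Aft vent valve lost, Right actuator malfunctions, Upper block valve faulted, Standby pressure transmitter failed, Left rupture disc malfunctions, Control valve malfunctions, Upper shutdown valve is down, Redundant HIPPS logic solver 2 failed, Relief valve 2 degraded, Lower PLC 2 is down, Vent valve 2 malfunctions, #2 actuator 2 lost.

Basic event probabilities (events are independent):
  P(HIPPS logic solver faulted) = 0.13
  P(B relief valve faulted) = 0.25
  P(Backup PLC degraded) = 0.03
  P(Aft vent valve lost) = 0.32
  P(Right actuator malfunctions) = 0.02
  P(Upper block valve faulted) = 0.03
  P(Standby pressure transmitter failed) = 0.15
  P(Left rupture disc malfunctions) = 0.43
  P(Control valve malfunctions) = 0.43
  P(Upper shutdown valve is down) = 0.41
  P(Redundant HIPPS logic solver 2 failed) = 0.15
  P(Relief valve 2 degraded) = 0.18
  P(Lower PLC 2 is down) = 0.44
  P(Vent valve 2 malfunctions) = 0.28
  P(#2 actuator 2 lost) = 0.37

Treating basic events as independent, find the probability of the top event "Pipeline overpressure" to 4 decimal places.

P(Control loop inoperative) [AND] = 0.13 × 0.25 × 0.03 = 0.000975
P(HIPPS stage inoperative) [OR] = 1 − (1−0.02) × (1−0.03) = 0.049400
P(Relief train unavailable) [AND] = 0.32 × 0.049400 = 0.015808
P(Shutdown chain unavailable) [OR] = 1 − (1−0.15) × (1−0.43) × (1−0.43) = 0.723835
P(Vent line unavailable) [AND] = 0.18 × 0.44 = 0.079200
P(Block path fails) [OR] = 1 − (1−0.41) × (1−0.15) × (1−0.079200) × (1−0.28) = 0.667518
P(Control loop 2 lost) [AND] = 0.723835 × 0.667518 = 0.483173
P(Pipeline overpressure) [OR] = 1 − (1−0.000975) × (1−0.015808) × (1−0.483173) × (1−0.37) = 0.679859
Rounded to 4 decimal places: P(Pipeline overpressure) ≈ 0.6799.

0.6799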